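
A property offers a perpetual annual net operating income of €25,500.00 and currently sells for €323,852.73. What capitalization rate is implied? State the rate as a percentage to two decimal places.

7.87%

P = C/r ⇒ r = C/P = €25,500.00/€323,852.73 = 0.078739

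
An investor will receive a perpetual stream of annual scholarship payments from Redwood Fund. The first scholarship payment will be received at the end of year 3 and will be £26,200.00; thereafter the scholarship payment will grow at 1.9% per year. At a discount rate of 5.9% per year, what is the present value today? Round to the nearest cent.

£584049.13

Value at end of year 2: C₁ / (r − g) = £26,200.00 / (0.059 − 0.019) = £655,000.0000
Discount to today: PV = £655,000.0000 / (1 + 0.059)^2 = £655,000.0000 / 1.121481 = £584,049.13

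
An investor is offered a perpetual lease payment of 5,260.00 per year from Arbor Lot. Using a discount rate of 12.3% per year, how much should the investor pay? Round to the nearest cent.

42764.23

Level perpetuity: PV = C / r = 5,260.00 / 0.123 = 42,764.23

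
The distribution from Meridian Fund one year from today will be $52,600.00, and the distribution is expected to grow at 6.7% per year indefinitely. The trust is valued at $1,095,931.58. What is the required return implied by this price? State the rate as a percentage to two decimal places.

11.50%

P = D₁/(r − g) ⇒ r = D₁/P + g = $52,600.0000/$1,095,931.58 + 0.067 = 0.047996 + 0.067 = 0.114996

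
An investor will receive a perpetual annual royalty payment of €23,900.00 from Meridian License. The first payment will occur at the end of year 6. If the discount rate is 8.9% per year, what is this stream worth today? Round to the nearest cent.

€175334.95

Value at end of year 5: C / r = €23,900.00 / 0.089 = €268,539.3258
Discount to today: PV = €268,539.3258 / (1 + 0.089)^5 = €268,539.3258 / 1.531579 = €175,334.95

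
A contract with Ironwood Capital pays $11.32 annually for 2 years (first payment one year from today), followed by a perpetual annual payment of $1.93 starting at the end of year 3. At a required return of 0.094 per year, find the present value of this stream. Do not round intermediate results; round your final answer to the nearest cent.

PV of 2-year annuity: $11.32 × [1 − (1+0.094)^−2] / 0.094 = 19.80562
Perpetuity value at year 2: $1.93 / 0.094 = 20.53191
PV of perpetuity: 20.53191 / (1+0.094)^2 = 17.15516
Total PV = 19.80562 + 17.15516 = 36.96078

$36.96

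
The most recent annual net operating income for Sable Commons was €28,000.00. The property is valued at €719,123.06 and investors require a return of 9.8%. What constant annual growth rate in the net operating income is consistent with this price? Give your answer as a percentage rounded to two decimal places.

P = D₀(1+g)/(r−g) ⇒ P(r−g) = D₀(1+g) ⇒ g(P+D₀) = P·r − D₀
g = (P·r − D₀)/(P + D₀) = (€719,123.06×0.098 − €28,000.00) / (€719,123.06 + €28,000.00) = 0.056850

5.69%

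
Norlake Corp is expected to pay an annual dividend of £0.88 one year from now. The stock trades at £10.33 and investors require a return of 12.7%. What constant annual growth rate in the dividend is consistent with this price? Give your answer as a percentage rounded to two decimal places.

4.18%

P = D₁/(r−g) ⇒ g = r − D₁/P = 0.127 − £0.88/£10.33 = 0.041811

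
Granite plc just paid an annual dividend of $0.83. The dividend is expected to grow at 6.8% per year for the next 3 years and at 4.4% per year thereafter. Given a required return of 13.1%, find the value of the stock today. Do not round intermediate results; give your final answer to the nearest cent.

D_1 = 0.88644
D_2 = 0.94672
D_3 = 1.01109
Terminal value at year 3: TV = D_3×(1+g_2)/(r−g_2) = 1.05558/0.087 = 12.13314
P_0 = D_1/(1+r)^1 + D_2/(1+r)^2 + D_3/(1+r)^3 + TV/(1+r)^3
    = 0.78377 + 0.74011 + 0.69888 + 8.38659 = 10.60934

$10.61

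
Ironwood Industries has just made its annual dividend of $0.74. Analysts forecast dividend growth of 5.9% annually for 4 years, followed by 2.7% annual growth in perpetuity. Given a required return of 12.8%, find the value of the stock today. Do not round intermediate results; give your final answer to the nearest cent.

$8.38

D_1 = 0.78366
D_2 = 0.82990
D_3 = 0.87886
D_4 = 0.93071
Terminal value at year 4: TV = D_4×(1+g_2)/(r−g_2) = 0.95584/0.101 = 9.46378
P_0 = D_1/(1+r)^1 + D_2/(1+r)^2 + D_3/(1+r)^3 + D_4/(1+r)^4 + TV/(1+r)^4
    = 0.69473 + 0.65224 + 0.61234 + 0.57488 + 5.84559 = 8.37978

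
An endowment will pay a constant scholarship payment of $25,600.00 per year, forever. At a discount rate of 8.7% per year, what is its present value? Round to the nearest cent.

$294252.87

Level perpetuity: PV = C / r = $25,600.00 / 0.087 = $294,252.87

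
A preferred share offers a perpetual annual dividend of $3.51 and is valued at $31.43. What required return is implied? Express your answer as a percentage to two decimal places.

11.17%

P = C/r ⇒ r = C/P = $3.51/$31.43 = 0.111677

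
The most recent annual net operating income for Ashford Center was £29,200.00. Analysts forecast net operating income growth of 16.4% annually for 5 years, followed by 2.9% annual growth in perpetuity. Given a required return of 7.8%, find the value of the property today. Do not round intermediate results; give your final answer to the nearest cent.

D_1 = 33988.80000
D_2 = 39562.96320
D_3 = 46051.28916
D_4 = 53603.70059
D_5 = 62394.70748
Terminal value at year 5: TV = D_5×(1+g_2)/(r−g_2) = 64204.15400/0.049 = 1310288.85717
P_0 = D_1/(1+r)^1 + D_2/(1+r)^2 + D_3/(1+r)^3 + D_4/(1+r)^4 + D_5/(1+r)^5 + TV/(1+r)^5
    = 31529.49907 + 34044.83944 + 36760.84704 + 39693.53057 + 42860.17587 + 900063.69326 = 1084952.58526

£1084952.59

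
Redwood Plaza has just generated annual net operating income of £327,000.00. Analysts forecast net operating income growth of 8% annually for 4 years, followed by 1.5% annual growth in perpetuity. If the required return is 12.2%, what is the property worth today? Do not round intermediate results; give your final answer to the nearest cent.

£3852982.88

D_1 = 353160.00000
D_2 = 381412.80000
D_3 = 411925.82400
D_4 = 444879.88992
Terminal value at year 4: TV = D_4×(1+g_2)/(r−g_2) = 451553.08827/0.107 = 4220122.32027
P_0 = D_1/(1+r)^1 + D_2/(1+r)^2 + D_3/(1+r)^3 + D_4/(1+r)^4 + TV/(1+r)^4
    = 314759.35829 + 302976.92242 + 291635.54029 + 280718.70189 + 2662892.35903 = 3852982.88192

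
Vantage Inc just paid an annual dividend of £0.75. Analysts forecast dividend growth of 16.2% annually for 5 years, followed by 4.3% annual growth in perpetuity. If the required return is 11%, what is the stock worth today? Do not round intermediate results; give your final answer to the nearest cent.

£18.99

D_1 = 0.87150
D_2 = 1.01268
D_3 = 1.17674
D_4 = 1.36737
D_5 = 1.58888
Terminal value at year 5: TV = D_5×(1+g_2)/(r−g_2) = 1.65720/0.067 = 24.73440
P_0 = D_1/(1+r)^1 + D_2/(1+r)^2 + D_3/(1+r)^3 + D_4/(1+r)^4 + D_5/(1+r)^5 + TV/(1+r)^5
    = 0.78514 + 0.82192 + 0.86042 + 0.90073 + 0.94292 + 14.67866 = 18.98979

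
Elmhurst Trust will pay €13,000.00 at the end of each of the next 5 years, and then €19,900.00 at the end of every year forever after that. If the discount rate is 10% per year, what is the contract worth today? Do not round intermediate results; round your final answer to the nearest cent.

PV of 5-year annuity: €13,000.00 × [1 − (1+0.1)^−5] / 0.1 = 49280.22800
Perpetuity value at year 5: €19,900.00 / 0.1 = 199000.00000
PV of perpetuity: 199000.00000 / (1+0.1)^5 = 123563.34329
Total PV = 49280.22800 + 123563.34329 = 172843.57129

€172843.57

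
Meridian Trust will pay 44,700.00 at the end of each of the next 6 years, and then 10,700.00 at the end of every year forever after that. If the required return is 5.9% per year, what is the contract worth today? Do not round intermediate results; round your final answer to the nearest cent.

349071.54

PV of 6-year annuity: 44,700.00 × [1 − (1+0.059)^−6] / 0.059 = 220496.69640
Perpetuity value at year 6: 10,700.00 / 0.059 = 181355.93220
PV of perpetuity: 181355.93220 / (1+0.059)^6 = 128574.84380
Total PV = 220496.69640 + 128574.84380 = 349071.54020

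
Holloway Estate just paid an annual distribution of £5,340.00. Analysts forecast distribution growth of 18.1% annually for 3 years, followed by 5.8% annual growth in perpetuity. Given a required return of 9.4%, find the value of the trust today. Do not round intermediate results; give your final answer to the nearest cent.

D_1 = 6306.54000
D_2 = 7448.02374
D_3 = 8796.11604
Terminal value at year 3: TV = D_3×(1+g_2)/(r−g_2) = 9306.29077/0.036 = 258508.07686
P_0 = D_1/(1+r)^1 + D_2/(1+r)^2 + D_3/(1+r)^3 + TV/(1+r)^3
    = 5764.66179 + 6223.09468 + 6717.98429 + 197434.09384 = 216139.83460

£216139.83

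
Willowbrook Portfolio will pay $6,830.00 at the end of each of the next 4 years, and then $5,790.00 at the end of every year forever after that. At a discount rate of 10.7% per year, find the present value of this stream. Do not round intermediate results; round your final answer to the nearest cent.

PV of 4-year annuity: $6,830.00 × [1 − (1+0.107)^−4] / 0.107 = 21326.14717
Perpetuity value at year 4: $5,790.00 / 0.107 = 54112.14953
PV of perpetuity: 54112.14953 / (1+0.107)^4 = 36033.32199
Total PV = 21326.14717 + 36033.32199 = 57359.46916

$57359.47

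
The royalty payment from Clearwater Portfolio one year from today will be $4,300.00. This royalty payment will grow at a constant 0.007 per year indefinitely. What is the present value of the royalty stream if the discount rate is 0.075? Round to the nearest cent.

$63235.29

Growing perpetuity: P = D₁ / (r − g) = $4,300.0000 / (0.075 − 0.007) = $63,235.29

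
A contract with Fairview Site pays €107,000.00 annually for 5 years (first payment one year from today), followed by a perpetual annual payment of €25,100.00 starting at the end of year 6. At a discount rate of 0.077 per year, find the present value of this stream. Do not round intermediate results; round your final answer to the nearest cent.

€655578.95

PV of 5-year annuity: €107,000.00 × [1 − (1+0.077)^−5] / 0.077 = 430619.37939
Perpetuity value at year 5: €25,100.00 / 0.077 = 325974.02597
PV of perpetuity: 325974.02597 / (1+0.077)^5 = 224959.57343
Total PV = 430619.37939 + 224959.57343 = 655578.95282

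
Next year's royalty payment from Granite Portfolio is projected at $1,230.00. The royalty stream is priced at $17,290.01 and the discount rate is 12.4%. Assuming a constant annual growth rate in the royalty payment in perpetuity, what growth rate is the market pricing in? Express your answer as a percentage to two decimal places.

P = D₁/(r−g) ⇒ g = r − D₁/P = 0.124 − $1,230.00/$17,290.01 = 0.052861

5.29%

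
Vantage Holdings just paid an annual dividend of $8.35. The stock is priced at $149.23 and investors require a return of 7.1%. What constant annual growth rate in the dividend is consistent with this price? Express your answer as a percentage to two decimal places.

P = D₀(1+g)/(r−g) ⇒ P(r−g) = D₀(1+g) ⇒ g(P+D₀) = P·r − D₀
g = (P·r − D₀)/(P + D₀) = ($149.23×0.071 − $8.35) / ($149.23 + $8.35) = 0.014249

1.42%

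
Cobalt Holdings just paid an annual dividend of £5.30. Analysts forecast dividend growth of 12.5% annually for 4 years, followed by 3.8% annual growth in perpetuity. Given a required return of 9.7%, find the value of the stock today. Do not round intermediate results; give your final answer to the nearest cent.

D_1 = 5.96250
D_2 = 6.70781
D_3 = 7.54629
D_4 = 8.48958
Terminal value at year 4: TV = D_4×(1+g_2)/(r−g_2) = 8.81218/0.059 = 149.35897
P_0 = D_1/(1+r)^1 + D_2/(1+r)^2 + D_3/(1+r)^3 + D_4/(1+r)^4 + TV/(1+r)^4
    = 5.43528 + 5.57401 + 5.71628 + 5.86218 + 103.13470 = 125.72245

£125.72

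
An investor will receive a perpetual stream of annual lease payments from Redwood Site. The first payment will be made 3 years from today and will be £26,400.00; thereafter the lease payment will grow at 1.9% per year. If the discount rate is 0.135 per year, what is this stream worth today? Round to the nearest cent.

£176666.50

Value at end of year 2: C₁ / (r − g) = £26,400.00 / (0.135 − 0.019) = £227,586.2069
Discount to today: PV = £227,586.2069 / (1 + 0.135)^2 = £227,586.2069 / 1.288225 = £176,666.50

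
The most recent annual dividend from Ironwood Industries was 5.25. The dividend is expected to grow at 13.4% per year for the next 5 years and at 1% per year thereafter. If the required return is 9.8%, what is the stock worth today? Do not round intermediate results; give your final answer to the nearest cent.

D_1 = 5.95350
D_2 = 6.75127
D_3 = 7.65594
D_4 = 8.68183
D_5 = 9.84520
Terminal value at year 5: TV = D_5×(1+g_2)/(r−g_2) = 9.94365/0.088 = 112.99605
P_0 = D_1/(1+r)^1 + D_2/(1+r)^2 + D_3/(1+r)^3 + D_4/(1+r)^4 + D_5/(1+r)^5 + TV/(1+r)^5
    = 5.42213 + 5.59991 + 5.78351 + 5.97313 + 6.16897 + 70.80299 = 99.75064

99.75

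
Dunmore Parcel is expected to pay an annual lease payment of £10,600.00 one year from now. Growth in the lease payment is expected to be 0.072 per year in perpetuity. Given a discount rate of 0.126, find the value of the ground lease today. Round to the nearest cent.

£196296.30

Growing perpetuity: P = D₁ / (r − g) = £10,600.0000 / (0.126 − 0.072) = £196,296.30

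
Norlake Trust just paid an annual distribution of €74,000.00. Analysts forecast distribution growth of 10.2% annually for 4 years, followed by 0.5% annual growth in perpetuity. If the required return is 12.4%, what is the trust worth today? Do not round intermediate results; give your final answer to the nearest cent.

D_1 = 81548.00000
D_2 = 89865.89600
D_3 = 99032.21739
D_4 = 109133.50357
Terminal value at year 4: TV = D_4×(1+g_2)/(r−g_2) = 109679.17108/0.119 = 921673.70659
P_0 = D_1/(1+r)^1 + D_2/(1+r)^2 + D_3/(1+r)^3 + D_4/(1+r)^4 + TV/(1+r)^4
    = 72551.60142 + 71131.55229 + 69739.29770 + 68374.29366 + 577446.76575 = 859243.51081

€859243.51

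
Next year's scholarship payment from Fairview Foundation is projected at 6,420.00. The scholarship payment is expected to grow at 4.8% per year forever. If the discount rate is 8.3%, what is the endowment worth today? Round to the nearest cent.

Growing perpetuity: P = D₁ / (r − g) = 6,420.0000 / (0.083 − 0.048) = 183,428.57

183428.57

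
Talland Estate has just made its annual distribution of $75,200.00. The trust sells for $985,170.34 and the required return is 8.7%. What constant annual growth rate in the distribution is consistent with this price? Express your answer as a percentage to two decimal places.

P = D₀(1+g)/(r−g) ⇒ P(r−g) = D₀(1+g) ⇒ g(P+D₀) = P·r − D₀
g = (P·r − D₀)/(P + D₀) = ($985,170.34×0.087 − $75,200.00) / ($985,170.34 + $75,200.00) = 0.009911

0.99%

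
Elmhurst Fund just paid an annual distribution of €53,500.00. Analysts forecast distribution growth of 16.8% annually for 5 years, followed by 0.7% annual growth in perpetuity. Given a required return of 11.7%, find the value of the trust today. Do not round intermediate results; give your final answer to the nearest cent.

€918713.19

D_1 = 62488.00000
D_2 = 72985.98400
D_3 = 85247.62931
D_4 = 99569.23104
D_5 = 116296.86185
Terminal value at year 5: TV = D_5×(1+g_2)/(r−g_2) = 117110.93988/0.11 = 1064644.90803
P_0 = D_1/(1+r)^1 + D_2/(1+r)^2 + D_3/(1+r)^3 + D_4/(1+r)^4 + D_5/(1+r)^5 + TV/(1+r)^5
    = 55942.70367 + 58496.93634 + 61167.79019 + 63960.58992 + 66880.90334 + 612264.26963 = 918713.19308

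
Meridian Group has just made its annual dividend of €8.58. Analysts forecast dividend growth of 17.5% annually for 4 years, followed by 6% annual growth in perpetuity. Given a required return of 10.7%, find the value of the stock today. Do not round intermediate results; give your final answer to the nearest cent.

€285.54

D_1 = 10.08150
D_2 = 11.84576
D_3 = 13.91877
D_4 = 16.35456
Terminal value at year 4: TV = D_4×(1+g_2)/(r−g_2) = 17.33583/0.047 = 368.84743
P_0 = D_1/(1+r)^1 + D_2/(1+r)^2 + D_3/(1+r)^3 + D_4/(1+r)^4 + TV/(1+r)^4
    = 9.10705 + 9.66647 + 10.26025 + 10.89051 + 245.61579 = 285.54006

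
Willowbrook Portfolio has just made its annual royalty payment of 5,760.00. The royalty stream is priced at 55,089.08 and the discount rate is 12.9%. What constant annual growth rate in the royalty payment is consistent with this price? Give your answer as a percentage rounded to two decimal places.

P = D₀(1+g)/(r−g) ⇒ P(r−g) = D₀(1+g) ⇒ g(P+D₀) = P·r − D₀
g = (P·r − D₀)/(P + D₀) = (55,089.08×0.129 − 5,760.00) / (55,089.08 + 5,760.00) = 0.022128

2.21%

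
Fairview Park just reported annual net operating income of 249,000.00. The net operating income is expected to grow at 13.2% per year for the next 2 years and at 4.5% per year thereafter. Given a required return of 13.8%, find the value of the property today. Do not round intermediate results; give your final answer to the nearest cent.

D_1 = 281868.00000
D_2 = 319074.57600
Terminal value at year 2: TV = D_2×(1+g_2)/(r−g_2) = 333432.93192/0.093 = 3585300.34323
P_0 = D_1/(1+r)^1 + D_2/(1+r)^2 + TV/(1+r)^2
    = 247687.17047 + 246381.26272 + 2768477.62951 = 3262546.06270

3262546.06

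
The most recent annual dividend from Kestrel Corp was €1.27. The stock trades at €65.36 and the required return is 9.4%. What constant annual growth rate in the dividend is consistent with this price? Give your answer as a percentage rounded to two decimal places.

7.31%

P = D₀(1+g)/(r−g) ⇒ P(r−g) = D₀(1+g) ⇒ g(P+D₀) = P·r − D₀
g = (P·r − D₀)/(P + D₀) = (€65.36×0.094 − €1.27) / (€65.36 + €1.27) = 0.073148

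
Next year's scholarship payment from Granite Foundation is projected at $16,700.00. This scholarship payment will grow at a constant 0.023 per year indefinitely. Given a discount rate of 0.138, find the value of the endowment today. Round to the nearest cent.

Growing perpetuity: P = D₁ / (r − g) = $16,700.0000 / (0.138 − 0.023) = $145,217.39

$145217.39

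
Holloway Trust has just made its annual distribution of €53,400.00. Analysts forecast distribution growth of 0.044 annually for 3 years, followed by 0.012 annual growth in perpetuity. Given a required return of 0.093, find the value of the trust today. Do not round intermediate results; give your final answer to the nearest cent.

D_1 = 55749.60000
D_2 = 58202.58240
D_3 = 60763.49603
Terminal value at year 3: TV = D_3×(1+g_2)/(r−g_2) = 61492.65798/0.081 = 759168.61701
P_0 = D_1/(1+r)^1 + D_2/(1+r)^2 + D_3/(1+r)^3 + TV/(1+r)^3
    = 51006.03843 + 48719.39992 + 46535.27312 + 581403.65924 = 727664.37071

€727664.37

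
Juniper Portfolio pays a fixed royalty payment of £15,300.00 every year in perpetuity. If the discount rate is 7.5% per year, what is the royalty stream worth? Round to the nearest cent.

Level perpetuity: PV = C / r = £15,300.00 / 0.075 = £204,000.00

£204000.00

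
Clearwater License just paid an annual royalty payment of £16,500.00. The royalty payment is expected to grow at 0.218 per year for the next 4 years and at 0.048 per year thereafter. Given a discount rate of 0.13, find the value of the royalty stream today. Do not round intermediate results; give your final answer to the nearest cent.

£364536.90

D_1 = 20097.00000
D_2 = 24478.14600
D_3 = 29814.38183
D_4 = 36313.91707
Terminal value at year 4: TV = D_4×(1+g_2)/(r−g_2) = 38056.98509/0.082 = 464109.57422
P_0 = D_1/(1+r)^1 + D_2/(1+r)^2 + D_3/(1+r)^3 + D_4/(1+r)^4 + TV/(1+r)^4
    = 17784.95575 + 19169.97886 + 20662.86216 + 22272.00541 + 284647.09356 = 364536.89575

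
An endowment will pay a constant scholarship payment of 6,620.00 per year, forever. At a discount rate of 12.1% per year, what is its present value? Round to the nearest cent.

Level perpetuity: PV = C / r = 6,620.00 / 0.121 = 54,710.74

54710.74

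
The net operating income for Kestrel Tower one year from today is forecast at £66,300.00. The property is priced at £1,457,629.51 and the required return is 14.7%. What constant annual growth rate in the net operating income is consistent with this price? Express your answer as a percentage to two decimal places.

P = D₁/(r−g) ⇒ g = r − D₁/P = 0.147 − £66,300.00/£1,457,629.51 = 0.101515

10.15%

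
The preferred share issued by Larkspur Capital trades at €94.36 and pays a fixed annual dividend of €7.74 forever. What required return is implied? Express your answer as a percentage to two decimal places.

P = C/r ⇒ r = C/P = €7.74/€94.36 = 0.082026

8.20%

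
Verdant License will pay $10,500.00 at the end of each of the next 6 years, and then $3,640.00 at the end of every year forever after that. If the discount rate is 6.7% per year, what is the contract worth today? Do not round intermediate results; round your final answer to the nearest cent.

PV of 6-year annuity: $10,500.00 × [1 − (1+0.067)^−6] / 0.067 = 50515.57107
Perpetuity value at year 6: $3,640.00 / 0.067 = 54328.35821
PV of perpetuity: 54328.35821 / (1+0.067)^6 = 36816.29357
Total PV = 50515.57107 + 36816.29357 = 87331.86464

$87331.86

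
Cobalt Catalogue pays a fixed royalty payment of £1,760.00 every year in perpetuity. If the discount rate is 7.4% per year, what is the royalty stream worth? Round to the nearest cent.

Level perpetuity: PV = C / r = £1,760.00 / 0.074 = £23,783.78

£23783.78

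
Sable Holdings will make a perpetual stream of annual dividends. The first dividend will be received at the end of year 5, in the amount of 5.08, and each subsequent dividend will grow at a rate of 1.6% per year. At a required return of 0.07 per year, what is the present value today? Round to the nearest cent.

71.77

Value at end of year 4: C₁ / (r − g) = 5.08 / (0.07 − 0.016) = 94.0741
Discount to today: PV = 94.0741 / (1 + 0.07)^4 = 94.0741 / 1.310796 = 71.77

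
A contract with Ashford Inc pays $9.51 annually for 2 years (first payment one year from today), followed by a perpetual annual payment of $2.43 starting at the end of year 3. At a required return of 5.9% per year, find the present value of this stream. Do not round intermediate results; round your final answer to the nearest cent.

PV of 2-year annuity: $9.51 × [1 − (1+0.059)^−2] / 0.059 = 17.46003
Perpetuity value at year 2: $2.43 / 0.059 = 41.18644
PV of perpetuity: 41.18644 / (1+0.059)^2 = 36.72505
Total PV = 17.46003 + 36.72505 = 54.18507

$54.19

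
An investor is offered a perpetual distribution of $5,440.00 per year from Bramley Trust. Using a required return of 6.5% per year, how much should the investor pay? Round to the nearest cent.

$83692.31

Level perpetuity: PV = C / r = $5,440.00 / 0.065 = $83,692.31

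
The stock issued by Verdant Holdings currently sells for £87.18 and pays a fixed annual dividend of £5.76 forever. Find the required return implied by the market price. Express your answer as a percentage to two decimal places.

P = C/r ⇒ r = C/P = £5.76/£87.18 = 0.066070

6.61%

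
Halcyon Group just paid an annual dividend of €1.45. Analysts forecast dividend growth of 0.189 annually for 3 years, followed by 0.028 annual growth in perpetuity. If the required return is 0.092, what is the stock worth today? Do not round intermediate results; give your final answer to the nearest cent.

D_1 = 1.72405
D_2 = 2.04990
D_3 = 2.43733
Terminal value at year 3: TV = D_3×(1+g_2)/(r−g_2) = 2.50557/0.064 = 39.14954
P_0 = D_1/(1+r)^1 + D_2/(1+r)^2 + D_3/(1+r)^3 + TV/(1+r)^3
    = 1.57880 + 1.71904 + 1.87174 + 30.06483 = 35.23442

€35.23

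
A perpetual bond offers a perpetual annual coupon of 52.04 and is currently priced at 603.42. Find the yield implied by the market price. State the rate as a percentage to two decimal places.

8.62%

P = C/r ⇒ r = C/P = 52.04/603.42 = 0.086242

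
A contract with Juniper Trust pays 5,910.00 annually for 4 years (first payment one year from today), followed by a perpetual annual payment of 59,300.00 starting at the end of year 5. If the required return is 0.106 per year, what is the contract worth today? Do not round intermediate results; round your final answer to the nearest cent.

PV of 4-year annuity: 5,910.00 × [1 − (1+0.106)^−4] / 0.106 = 18493.15059
Perpetuity value at year 4: 59,300.00 / 0.106 = 559433.96226
PV of perpetuity: 559433.96226 / (1+0.106)^4 = 373876.63067
Total PV = 18493.15059 + 373876.63067 = 392369.78125

392369.78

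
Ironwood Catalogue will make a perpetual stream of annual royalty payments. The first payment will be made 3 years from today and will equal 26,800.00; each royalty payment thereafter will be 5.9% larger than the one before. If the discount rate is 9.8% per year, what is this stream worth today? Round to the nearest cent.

569987.73

Value at end of year 2: C₁ / (r − g) = 26,800.00 / (0.098 − 0.059) = 687,179.4872
Discount to today: PV = 687,179.4872 / (1 + 0.098)^2 = 687,179.4872 / 1.205604 = 569,987.73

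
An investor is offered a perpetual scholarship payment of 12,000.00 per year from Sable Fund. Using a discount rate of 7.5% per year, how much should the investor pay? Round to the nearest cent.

Level perpetuity: PV = C / r = 12,000.00 / 0.075 = 160,000.00

160000.00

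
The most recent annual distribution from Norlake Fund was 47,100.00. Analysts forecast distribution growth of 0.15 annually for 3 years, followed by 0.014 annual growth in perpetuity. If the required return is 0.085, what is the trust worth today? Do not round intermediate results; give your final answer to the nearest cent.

D_1 = 54165.00000
D_2 = 62289.75000
D_3 = 71633.21250
Terminal value at year 3: TV = D_3×(1+g_2)/(r−g_2) = 72636.07747/0.071 = 1023043.34472
P_0 = D_1/(1+r)^1 + D_2/(1+r)^2 + D_3/(1+r)^3 + TV/(1+r)^3
    = 49921.65899 + 52912.35745 + 56082.22218 + 800948.91963 = 959865.15825

959865.16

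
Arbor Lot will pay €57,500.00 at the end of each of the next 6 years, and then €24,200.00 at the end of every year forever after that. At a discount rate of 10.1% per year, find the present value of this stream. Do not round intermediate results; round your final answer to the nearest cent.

€384210.12

PV of 6-year annuity: €57,500.00 × [1 − (1+0.101)^−6] / 0.101 = 249695.31315
Perpetuity value at year 6: €24,200.00 / 0.101 = 239603.96040
PV of perpetuity: 239603.96040 / (1+0.101)^6 = 134514.80252
Total PV = 249695.31315 + 134514.80252 = 384210.11566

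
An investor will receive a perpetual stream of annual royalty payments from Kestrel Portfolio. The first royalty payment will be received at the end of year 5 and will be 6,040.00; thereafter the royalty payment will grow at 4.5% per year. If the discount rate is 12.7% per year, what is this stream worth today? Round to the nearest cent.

Value at end of year 4: C₁ / (r − g) = 6,040.00 / (0.127 − 0.045) = 73,658.5366
Discount to today: PV = 73,658.5366 / (1 + 0.127)^4 = 73,658.5366 / 1.613228 = 45,659.11

45659.11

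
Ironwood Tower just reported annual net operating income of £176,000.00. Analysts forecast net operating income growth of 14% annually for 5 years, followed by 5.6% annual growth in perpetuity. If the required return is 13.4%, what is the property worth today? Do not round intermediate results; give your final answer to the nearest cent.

D_1 = 200640.00000
D_2 = 228729.60000
D_3 = 260751.74400
D_4 = 297256.98816
D_5 = 338872.96650
Terminal value at year 5: TV = D_5×(1+g_2)/(r−g_2) = 357849.85263/0.078 = 4587818.62342
P_0 = D_1/(1+r)^1 + D_2/(1+r)^2 + D_3/(1+r)^3 + D_4/(1+r)^4 + D_5/(1+r)^5 + TV/(1+r)^5
    = 176931.21693 + 177867.36094 + 178808.45808 + 179754.53458 + 180705.61678 + 2446476.04250 = 3340543.22980

£3340543.23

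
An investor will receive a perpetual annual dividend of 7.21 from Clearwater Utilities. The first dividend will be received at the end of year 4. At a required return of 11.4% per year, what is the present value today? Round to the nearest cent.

45.75

Value at end of year 3: C / r = 7.21 / 0.114 = 63.2456
Discount to today: PV = 63.2456 / (1 + 0.114)^3 = 63.2456 / 1.382470 = 45.75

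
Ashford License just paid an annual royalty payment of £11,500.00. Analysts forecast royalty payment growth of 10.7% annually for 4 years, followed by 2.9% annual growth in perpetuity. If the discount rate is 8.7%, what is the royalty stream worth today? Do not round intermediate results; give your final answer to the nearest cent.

D_1 = 12730.50000
D_2 = 14092.66350
D_3 = 15600.57849
D_4 = 17269.84039
Terminal value at year 4: TV = D_4×(1+g_2)/(r−g_2) = 17770.66576/0.058 = 306390.78905
P_0 = D_1/(1+r)^1 + D_2/(1+r)^2 + D_3/(1+r)^3 + D_4/(1+r)^4 + TV/(1+r)^4
    = 11711.59154 + 11927.07620 + 12146.52563 + 12370.01276 + 219461.08840 = 267616.29452

£267616.29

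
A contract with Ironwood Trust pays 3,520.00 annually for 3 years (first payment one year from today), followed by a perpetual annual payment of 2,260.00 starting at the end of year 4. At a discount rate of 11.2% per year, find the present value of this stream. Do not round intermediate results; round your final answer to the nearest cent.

PV of 3-year annuity: 3,520.00 × [1 − (1+0.112)^−3] / 0.112 = 8572.04242
Perpetuity value at year 3: 2,260.00 / 0.112 = 20178.57143
PV of perpetuity: 20178.57143 / (1+0.112)^3 = 14674.93055
Total PV = 8572.04242 + 14674.93055 = 23246.97298

23246.97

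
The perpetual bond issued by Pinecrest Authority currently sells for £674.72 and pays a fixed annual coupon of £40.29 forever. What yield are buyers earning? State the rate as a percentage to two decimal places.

5.97%

P = C/r ⇒ r = C/P = £40.29/£674.72 = 0.059714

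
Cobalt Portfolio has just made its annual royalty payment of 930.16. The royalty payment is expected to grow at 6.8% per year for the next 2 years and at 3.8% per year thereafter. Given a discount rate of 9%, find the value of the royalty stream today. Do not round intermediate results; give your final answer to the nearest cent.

19629.86

D_1 = 993.41088
D_2 = 1060.96282
Terminal value at year 2: TV = D_2×(1+g_2)/(r−g_2) = 1101.27941/0.052 = 21178.45013
P_0 = D_1/(1+r)^1 + D_2/(1+r)^2 + TV/(1+r)^2
    = 911.38613 + 892.99118 + 17825.47777 = 19629.85507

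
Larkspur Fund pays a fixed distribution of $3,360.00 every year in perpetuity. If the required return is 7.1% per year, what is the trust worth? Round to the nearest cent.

$47323.94

Level perpetuity: PV = C / r = $3,360.00 / 0.071 = $47,323.94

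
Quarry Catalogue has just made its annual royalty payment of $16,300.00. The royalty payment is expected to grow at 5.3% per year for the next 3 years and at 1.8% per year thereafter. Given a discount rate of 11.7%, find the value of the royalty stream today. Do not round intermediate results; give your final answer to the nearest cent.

D_1 = 17163.90000
D_2 = 18073.58670
D_3 = 19031.48680
Terminal value at year 3: TV = D_3×(1+g_2)/(r−g_2) = 19374.05356/0.099 = 195697.51068
P_0 = D_1/(1+r)^1 + D_2/(1+r)^2 + D_3/(1+r)^3 + TV/(1+r)^3
    = 15366.06983 + 14485.65043 + 13655.67583 + 140418.96966 = 183926.36575

$183926.37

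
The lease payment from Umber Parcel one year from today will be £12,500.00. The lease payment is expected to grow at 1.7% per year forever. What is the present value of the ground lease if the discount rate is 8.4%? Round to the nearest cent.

£186567.16

Growing perpetuity: P = D₁ / (r − g) = £12,500.0000 / (0.084 − 0.017) = £186,567.16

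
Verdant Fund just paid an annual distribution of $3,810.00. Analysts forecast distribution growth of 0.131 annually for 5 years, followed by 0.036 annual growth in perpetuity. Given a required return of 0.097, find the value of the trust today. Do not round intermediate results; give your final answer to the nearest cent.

D_1 = 4309.11000
D_2 = 4873.60341
D_3 = 5512.04546
D_4 = 6234.12341
D_5 = 7050.79358
Terminal value at year 5: TV = D_5×(1+g_2)/(r−g_2) = 7304.62215/0.061 = 119747.90405
P_0 = D_1/(1+r)^1 + D_2/(1+r)^2 + D_3/(1+r)^3 + D_4/(1+r)^4 + D_5/(1+r)^5 + TV/(1+r)^5
    = 3928.08569 + 4049.83128 + 4175.35021 + 4304.75942 + 4438.17949 + 75376.29435 = 96272.50043

$96272.50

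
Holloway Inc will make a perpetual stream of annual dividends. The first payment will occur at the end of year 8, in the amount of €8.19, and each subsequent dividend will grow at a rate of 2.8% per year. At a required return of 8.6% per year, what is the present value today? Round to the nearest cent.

Value at end of year 7: C₁ / (r − g) = €8.19 / (0.086 − 0.028) = €141.2069
Discount to today: PV = €141.2069 / (1 + 0.086)^7 = €141.2069 / 1.781594 = €79.26

€79.26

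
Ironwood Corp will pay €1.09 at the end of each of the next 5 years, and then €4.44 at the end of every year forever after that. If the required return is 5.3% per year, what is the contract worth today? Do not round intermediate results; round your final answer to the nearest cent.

PV of 5-year annuity: €1.09 × [1 − (1+0.053)^−5] / 0.053 = 4.68025
Perpetuity value at year 5: €4.44 / 0.053 = 83.77358
PV of perpetuity: 83.77358 / (1+0.053)^5 = 64.70908
Total PV = 4.68025 + 64.70908 = 69.38933

€69.39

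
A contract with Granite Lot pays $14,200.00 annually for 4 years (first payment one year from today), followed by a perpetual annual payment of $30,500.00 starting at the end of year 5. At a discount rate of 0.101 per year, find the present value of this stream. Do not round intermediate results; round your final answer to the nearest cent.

PV of 4-year annuity: $14,200.00 × [1 − (1+0.101)^−4] / 0.101 = 44914.82431
Perpetuity value at year 4: $30,500.00 / 0.101 = 301980.19802
PV of perpetuity: 301980.19802 / (1+0.101)^4 = 205508.21623
Total PV = 44914.82431 + 205508.21623 = 250423.04054

$250423.04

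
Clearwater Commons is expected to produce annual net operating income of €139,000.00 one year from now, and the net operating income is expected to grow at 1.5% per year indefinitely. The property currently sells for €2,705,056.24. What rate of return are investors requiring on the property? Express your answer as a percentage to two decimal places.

P = D₁/(r − g) ⇒ r = D₁/P + g = €139,000.0000/€2,705,056.24 + 0.015 = 0.051385 + 0.015 = 0.066385

6.64%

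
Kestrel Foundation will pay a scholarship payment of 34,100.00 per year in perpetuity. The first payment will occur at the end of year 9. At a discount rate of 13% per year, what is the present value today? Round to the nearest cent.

98669.63

Value at end of year 8: C / r = 34,100.00 / 0.13 = 262,307.6923
Discount to today: PV = 262,307.6923 / (1 + 0.13)^8 = 262,307.6923 / 2.658444 = 98,669.63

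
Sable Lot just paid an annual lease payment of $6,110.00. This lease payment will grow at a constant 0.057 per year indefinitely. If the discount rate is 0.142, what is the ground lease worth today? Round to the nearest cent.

D₁ = D₀ × (1 + g) = $6,110.00 × 1.057 = $6,458.2700
Growing perpetuity: P = D₁ / (r − g) = $6,458.2700 / (0.142 − 0.057) = $75,979.65

$75979.65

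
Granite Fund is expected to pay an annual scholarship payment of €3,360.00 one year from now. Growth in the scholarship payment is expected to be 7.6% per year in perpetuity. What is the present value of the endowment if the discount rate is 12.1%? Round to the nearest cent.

Growing perpetuity: P = D₁ / (r − g) = €3,360.0000 / (0.121 − 0.076) = €74,666.67

€74666.67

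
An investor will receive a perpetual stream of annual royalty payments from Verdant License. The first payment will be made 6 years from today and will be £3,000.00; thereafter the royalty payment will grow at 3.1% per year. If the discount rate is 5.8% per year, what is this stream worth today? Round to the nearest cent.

Value at end of year 5: C₁ / (r − g) = £3,000.00 / (0.058 − 0.031) = £111,111.1111
Discount to today: PV = £111,111.1111 / (1 + 0.058)^5 = £111,111.1111 / 1.325648 = £83,816.43

£83816.43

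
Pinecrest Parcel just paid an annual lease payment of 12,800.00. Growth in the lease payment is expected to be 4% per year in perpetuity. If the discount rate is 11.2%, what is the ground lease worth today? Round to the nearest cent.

184888.89

D₁ = D₀ × (1 + g) = 12,800.00 × 1.04 = 13,312.0000
Growing perpetuity: P = D₁ / (r − g) = 13,312.0000 / (0.112 − 0.04) = 184,888.89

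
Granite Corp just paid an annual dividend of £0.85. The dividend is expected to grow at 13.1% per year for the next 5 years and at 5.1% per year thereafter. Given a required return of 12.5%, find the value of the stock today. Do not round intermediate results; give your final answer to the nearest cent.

D_1 = 0.96135
D_2 = 1.08729
D_3 = 1.22972
D_4 = 1.39081
D_5 = 1.57301
Terminal value at year 5: TV = D_5×(1+g_2)/(r−g_2) = 1.65324/0.074 = 22.34102
P_0 = D_1/(1+r)^1 + D_2/(1+r)^2 + D_3/(1+r)^3 + D_4/(1+r)^4 + D_5/(1+r)^5 + TV/(1+r)^5
    = 0.85453 + 0.85909 + 0.86367 + 0.86828 + 0.87291 + 12.39768 = 16.71616

£16.72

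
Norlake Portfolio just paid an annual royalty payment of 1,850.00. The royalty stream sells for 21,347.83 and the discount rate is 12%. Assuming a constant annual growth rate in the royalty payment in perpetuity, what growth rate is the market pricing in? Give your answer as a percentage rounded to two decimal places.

P = D₀(1+g)/(r−g) ⇒ P(r−g) = D₀(1+g) ⇒ g(P+D₀) = P·r − D₀
g = (P·r − D₀)/(P + D₀) = (21,347.83×0.12 − 1,850.00) / (21,347.83 + 1,850.00) = 0.030681

3.07%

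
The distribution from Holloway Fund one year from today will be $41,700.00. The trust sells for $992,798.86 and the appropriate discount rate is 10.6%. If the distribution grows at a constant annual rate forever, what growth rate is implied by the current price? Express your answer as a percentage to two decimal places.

P = D₁/(r−g) ⇒ g = r − D₁/P = 0.106 − $41,700.00/$992,798.86 = 0.063998

6.40%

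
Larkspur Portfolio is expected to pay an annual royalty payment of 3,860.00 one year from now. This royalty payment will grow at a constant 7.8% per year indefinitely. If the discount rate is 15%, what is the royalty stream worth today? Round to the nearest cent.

53611.11

Growing perpetuity: P = D₁ / (r − g) = 3,860.0000 / (0.15 − 0.078) = 53,611.11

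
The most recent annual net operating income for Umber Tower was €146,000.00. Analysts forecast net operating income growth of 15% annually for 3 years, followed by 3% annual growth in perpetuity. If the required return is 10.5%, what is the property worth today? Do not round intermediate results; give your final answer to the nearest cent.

€2734793.45

D_1 = 167900.00000
D_2 = 193085.00000
D_3 = 222047.75000
Terminal value at year 3: TV = D_3×(1+g_2)/(r−g_2) = 228709.18250/0.075 = 3049455.76667
P_0 = D_1/(1+r)^1 + D_2/(1+r)^2 + D_3/(1+r)^3 + TV/(1+r)^3
    = 151945.70136 + 158133.53535 + 164573.36258 + 2260140.84611 = 2734793.44540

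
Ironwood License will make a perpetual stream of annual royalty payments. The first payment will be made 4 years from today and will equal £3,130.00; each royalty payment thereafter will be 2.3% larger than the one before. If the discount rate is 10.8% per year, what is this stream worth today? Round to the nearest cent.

Value at end of year 3: C₁ / (r − g) = £3,130.00 / (0.108 − 0.023) = £36,823.5294
Discount to today: PV = £36,823.5294 / (1 + 0.108)^3 = £36,823.5294 / 1.360252 = £27,071.11

£27071.11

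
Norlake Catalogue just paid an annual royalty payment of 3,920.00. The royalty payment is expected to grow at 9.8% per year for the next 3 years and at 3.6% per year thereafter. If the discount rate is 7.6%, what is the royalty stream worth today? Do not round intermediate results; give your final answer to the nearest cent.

120131.23

D_1 = 4304.16000
D_2 = 4725.96768
D_3 = 5189.11251
Terminal value at year 3: TV = D_3×(1+g_2)/(r−g_2) = 5375.92056/0.04 = 134398.01408
P_0 = D_1/(1+r)^1 + D_2/(1+r)^2 + D_3/(1+r)^3 + TV/(1+r)^3
    = 4000.14870 + 4081.93613 + 4165.39579 + 107883.75087 = 120131.23148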